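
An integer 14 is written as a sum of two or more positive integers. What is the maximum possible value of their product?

Define prod[k] = max over 1≤i<k of i · max(k−i, prod[k−i]); the inner max lets the remainder stay uncut if that's better.
prod[2] = 1*max(1,0) = 1*1 = 1
prod[3] = 1*max(2,1) = 1*2 = 2
prod[4] = 2*max(2,1) = 2*2 = 4
prod[5] = 2*max(3,2) = 2*3 = 6
prod[6] = 3*max(3,2) = 3*3 = 9
prod[7] = 2*max(5,6) = 2*6 = 12
prod[8] = 2*max(6,9) = 2*9 = 18
prod[9] = 3*max(6,9) = 3*9 = 27
prod[10] = 2*max(8,18) = 2*18 = 36
prod[11] = 2*max(9,27) = 2*27 = 54
prod[12] = 3*max(9,27) = 3*27 = 81
prod[13] = 2*max(11,54) = 2*54 = 108
prod[14] = 2*max(12,81) = 2*81 = 162
One optimal split: 3 + 3 + 3 + 3 + 2; product 3*3*3*3*2 = 162.

162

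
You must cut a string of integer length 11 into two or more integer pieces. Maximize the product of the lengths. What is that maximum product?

54

Define f[k] = max over 1≤i<k of i · max(k−i, f[k−i]); the inner max lets the remainder stay uncut if that's better.
f[2] = 1·max(1,0) = 1·1 = 1
f[3] = 1·max(2,1) = 1·2 = 2
f[4] = 2·max(2,1) = 2·2 = 4
f[5] = 2·max(3,2) = 2·3 = 6
f[6] = 3·max(3,2) = 3·3 = 9
f[7] = 2·max(5,6) = 2·6 = 12
f[8] = 2·max(6,9) = 2·9 = 18
f[9] = 3·max(6,9) = 3·9 = 27
f[10] = 2·max(8,18) = 2·18 = 36
f[11] = 2·max(9,27) = 2·27 = 54
One optimal split: 3 + 3 + 3 + 2; product 3·3·3·2 = 54.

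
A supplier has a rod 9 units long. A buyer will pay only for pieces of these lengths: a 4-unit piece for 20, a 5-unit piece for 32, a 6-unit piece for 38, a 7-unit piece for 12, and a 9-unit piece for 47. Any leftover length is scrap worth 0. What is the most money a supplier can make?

Build r[k] bottom-up: r[k] = max over allowed piece i of (p[i] + r[k−i]).
r[1] = 0
r[2] = 0
r[3] = 0
r[4] = 20
r[5] = max(20+0, 32+0) = 32
r[6] = max(20+0, 32+0, 38+0) = 38
r[7] = max(20+0, 32+0, 38+0, 12+0) = 38
r[8] = max(20+20, 32+0, 38+0, 12+0) = 40
r[9] = max(20+32, 32+20, 38+0, 12+0, 47+0) = 52
One optimal cutting: 5 + 4 → 52.

52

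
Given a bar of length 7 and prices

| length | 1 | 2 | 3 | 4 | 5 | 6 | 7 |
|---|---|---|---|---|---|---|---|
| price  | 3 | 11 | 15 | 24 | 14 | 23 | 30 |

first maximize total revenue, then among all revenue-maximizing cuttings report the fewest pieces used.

Consider every possible first cut. r[k] is the best of p[i]+r[k−i] over all sellable i≤k.
r[1] = 3
r[2] = 11
r[3] = 15
r[4] = 24
r[5] = 27  (first piece 1, then r[4]=24)
r[6] = 35  (first piece 2, then r[4]=24)
r[7] = 39  (first piece 3, then r[4]=24)
Maximum revenue is $39.
Now minimize piece count subject to staying optimal: for each k, pieces[k] = 1 + min over i with p[i]+r[k−i]=r[k] of pieces[k−i].
pieces[4] = 1
pieces[5] = 2
pieces[6] = 2
pieces[7] = 2

2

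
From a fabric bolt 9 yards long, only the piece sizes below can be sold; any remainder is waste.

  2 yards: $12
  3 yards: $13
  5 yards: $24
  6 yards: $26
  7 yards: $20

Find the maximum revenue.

49

Build r[k] bottom-up: r[k] = max over allowed piece i of (p[i] + r[k−i]).
r[1] = 0
r[2] = 12
r[3] = max(12+0, 13+0) = 13
r[4] = max(12+12, 13+0) = 24
r[5] = max(12+13, 13+12, 24+0) = 25
r[6] = max(12+24, 13+13, 24+0, 26+0) = 36
r[7] = max(12+25, 13+24, 24+12, 26+0, 20+0) = 37
r[8] = max(12+36, 13+25, 24+13, 26+12, 20+0) = 48
r[9] = max(12+37, 13+36, 24+24, 26+13, 20+12) = 49
One optimal cutting: 3 + 2 + 2 + 2 → $49.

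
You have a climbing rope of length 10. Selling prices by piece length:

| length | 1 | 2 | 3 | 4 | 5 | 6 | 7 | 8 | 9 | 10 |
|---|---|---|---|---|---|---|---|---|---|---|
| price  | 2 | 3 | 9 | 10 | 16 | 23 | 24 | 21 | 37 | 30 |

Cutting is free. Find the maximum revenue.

Build v[k] bottom-up: v[k] = max over allowed piece i of (p[i] + v[k−i]).
v[1] = 2
v[2] = 4  (first piece 1, then v[1]=2)
v[3] = 9
v[4] = 11  (first piece 1, then v[3]=9)
v[5] = 16
v[6] = 23
v[7] = 25  (first piece 1, then v[6]=23)
v[8] = 27  (first piece 1, then v[7]=25)
v[9] = 37
v[10] = 39  (first piece 1, then v[9]=37)
One optimal cutting: 9 + 1 → €37 + €2 = €39.

39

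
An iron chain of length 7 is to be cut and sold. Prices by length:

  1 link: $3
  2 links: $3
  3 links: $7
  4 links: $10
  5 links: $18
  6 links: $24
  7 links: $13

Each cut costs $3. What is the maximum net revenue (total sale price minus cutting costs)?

24

Build r[k] bottom-up: r[k] = max over allowed piece i of (p[i] + r[k−i]) − 3 per cut.
r[1] = 3
r[2] = max(3+3-3, 3+0) = 3
r[3] = max(3+3-3, 3+3-3, 7+0) = 7
r[4] = max(3+7-3, 3+3-3, 7+3-3, 10+0) = 10
r[5] = max(3+10-3, 3+7-3, 7+3-3, 10+3-3, 18+0) = 18
r[6] = max(3+18-3, 3+10-3, 7+7-3, 10+3-3, 18+3-3, 24+0) = 24
r[7] = max(3+24-3, 3+18-3, 7+10-3, …, 24+3-3, 13+0) = 24
One optimal plan: pieces 6 + 1 (1 cut) → $27 − $3 = $24.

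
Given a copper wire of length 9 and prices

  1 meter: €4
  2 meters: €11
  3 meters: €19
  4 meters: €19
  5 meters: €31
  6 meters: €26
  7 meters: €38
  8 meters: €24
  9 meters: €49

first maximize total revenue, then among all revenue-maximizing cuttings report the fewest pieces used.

3

Build r[k] bottom-up: r[k] = max over allowed piece i of (p[i] + r[k−i]).
r[1] = 4
r[2] = 11
r[3] = 19
r[4] = 23  (first piece 1, then r[3]=19)
r[5] = 31
r[6] = 38  (first piece 3, then r[3]=19)
r[7] = 42  (first piece 1, then r[6]=38)
r[8] = 50  (first piece 3, then r[5]=31)
r[9] = 57  (first piece 3, then r[6]=38)
Maximum revenue is €57.
Now minimize piece count subject to staying optimal: for each k, pieces[k] = 1 + min over i with p[i]+r[k−i]=r[k] of pieces[k−i].
pieces[6] = 2
pieces[7] = 2
pieces[8] = 2
pieces[9] = 3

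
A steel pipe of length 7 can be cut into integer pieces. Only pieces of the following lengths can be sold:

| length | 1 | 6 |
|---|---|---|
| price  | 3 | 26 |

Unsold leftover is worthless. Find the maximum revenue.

Let best[k] be the best obtainable value from length k. For each k, try every first piece i and keep the best of price[i] + best[k−i].
best[1] = 3
best[2] = 6  (first piece 1, then best[1]=3)
best[3] = 9  (first piece 1, then best[2]=6)
best[4] = 12  (first piece 1, then best[3]=9)
best[5] = 15  (first piece 1, then best[4]=12)
best[6] = 26
best[7] = 29  (first piece 1, then best[6]=26)
One optimal cutting: 6 + 1 → $29.

29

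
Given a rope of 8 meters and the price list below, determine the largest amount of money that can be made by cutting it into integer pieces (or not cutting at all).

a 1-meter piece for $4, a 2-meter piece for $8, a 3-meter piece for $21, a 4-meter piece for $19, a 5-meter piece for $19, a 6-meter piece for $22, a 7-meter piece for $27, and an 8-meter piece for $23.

50

Consider every possible first cut. R[k] is the best of p[i]+R[k−i] over all sellable i≤k.
R[1] = 4
R[2] = max(4+4, 8+0) = 8
R[3] = max(4+8, 8+4, 21+0) = 21
R[4] = max(4+21, 8+8, 21+4, 19+0) = 25
R[5] = max(4+25, 8+21, 21+8, 19+4, 19+0) = 29
R[6] = max(4+29, 8+25, 21+21, 19+8, 19+4, 22+0) = 42
R[7] = max(4+42, 8+29, 21+25, …, 22+4, 27+0) = 46
R[8] = max(4+46, 8+42, 21+29, …, 27+4, 23+0) = 50
One optimal cutting: 3 + 3 + 1 + 1 → $21 + $21 + $4 + $4 = $50.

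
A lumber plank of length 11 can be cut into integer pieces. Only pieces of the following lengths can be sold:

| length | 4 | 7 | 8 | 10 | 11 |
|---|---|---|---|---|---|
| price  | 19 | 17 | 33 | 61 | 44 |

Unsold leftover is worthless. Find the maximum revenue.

Build f[k] bottom-up: f[k] = max over allowed piece i of (p[i] + f[k−i]).
f[1] = 0
f[2] = 0
f[3] = 0
f[4] = 19
f[5] = 19
f[6] = 19
f[7] = max(19+0, 17+0) = 19
f[8] = max(19+19, 17+0, 33+0) = 38
f[9] = max(19+19, 17+0, 33+0) = 38
f[10] = max(19+19, 17+0, 33+0, 61+0) = 61
f[11] = max(19+19, 17+19, 33+0, 61+0, 44+0) = 61
One optimal cutting: pieces 10 with 1 foot of scrap → $61.

61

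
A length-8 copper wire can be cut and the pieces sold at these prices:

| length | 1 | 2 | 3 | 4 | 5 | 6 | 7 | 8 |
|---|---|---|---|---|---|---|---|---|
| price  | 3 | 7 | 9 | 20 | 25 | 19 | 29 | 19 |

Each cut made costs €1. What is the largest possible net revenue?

39

Consider every possible first cut. net[k] is the best of p[i]+net[k−i] over all sellable i≤k, charging 1 whenever i<k.
net[1] = 3
net[2] = max(3+3-1, 7+0) = 7
net[3] = max(3+7-1, 7+3-1, 9+0) = 9
net[4] = max(3+9-1, 7+7-1, 9+3-1, 20+0) = 20
net[5] = max(3+20-1, 7+9-1, 9+7-1, 20+3-1, 25+0) = 25
net[6] = max(3+25-1, 7+20-1, 9+9-1, 20+7-1, 25+3-1, 19+0) = 27
net[7] = max(3+27-1, 7+25-1, 9+20-1, …, 19+3-1, 29+0) = 31
net[8] = max(3+31-1, 7+27-1, 9+25-1, …, 29+3-1, 19+0) = 39
One optimal plan: pieces 4 + 4 (1 cut) → €40 − €1 = €39.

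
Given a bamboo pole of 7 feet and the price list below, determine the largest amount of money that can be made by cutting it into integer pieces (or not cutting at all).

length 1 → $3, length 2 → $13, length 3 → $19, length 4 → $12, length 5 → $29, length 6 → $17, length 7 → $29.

Consider every possible first cut. R[k] is the best of p[i]+R[k−i] over all sellable i≤k.
R[1] = 3
R[2] = max(3+3, 13+0) = 13
R[3] = max(3+13, 13+3, 19+0) = 19
R[4] = max(3+19, 13+13, 19+3, 12+0) = 26
R[5] = max(3+26, 13+19, 19+13, 12+3, 29+0) = 32
R[6] = max(3+32, 13+26, 19+19, 12+13, 29+3, 17+0) = 39
R[7] = max(3+39, 13+32, 19+26, …, 17+3, 29+0) = 45
One optimal cutting: 3 + 2 + 2 → $19 + $13 + $13 = $45.

45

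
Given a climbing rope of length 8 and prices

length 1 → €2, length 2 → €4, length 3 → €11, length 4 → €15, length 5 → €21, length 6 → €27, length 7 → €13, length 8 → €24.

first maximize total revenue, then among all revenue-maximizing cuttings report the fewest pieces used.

2

Consider every possible first cut. r[k] is the best of p[i]+r[k−i] over all sellable i≤k.
r[1] = 2
r[2] = max(2+2, 4+0) = 4
r[3] = max(2+4, 4+2, 11+0) = 11
r[4] = max(2+11, 4+4, 11+2, 15+0) = 15
r[5] = max(2+15, 4+11, 11+4, 15+2, 21+0) = 21
r[6] = max(2+21, 4+15, 11+11, 15+4, 21+2, 27+0) = 27
r[7] = max(2+27, 4+21, 11+15, …, 27+2, 13+0) = 29
r[8] = max(2+29, 4+27, 11+21, …, 13+2, 24+0) = 32
Maximum revenue is €32.
Now minimize piece count subject to staying optimal: for each k, pieces[k] = 1 + min over i with p[i]+r[k−i]=r[k] of pieces[k−i].
pieces[5] = 1
pieces[6] = 1
pieces[7] = 2
pieces[8] = 2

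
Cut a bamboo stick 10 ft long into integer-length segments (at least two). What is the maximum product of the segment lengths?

36

Fill prod[k] for k=2..10: at each k try every first piece i and multiply by the better of (k−i) uncut or prod[k−i].
prod[2] = 1·max(1,0) = 1·1 = 1
prod[3] = 1·max(2,1) = 1·2 = 2
prod[4] = 2·max(2,1) = 2·2 = 4
prod[5] = 2·max(3,2) = 2·3 = 6
prod[6] = 3·max(3,2) = 3·3 = 9
prod[7] = 2·max(5,6) = 2·6 = 12
prod[8] = 2·max(6,9) = 2·9 = 18
prod[9] = 3·max(6,9) = 3·9 = 27
prod[10] = 2·max(8,18) = 2·18 = 36
One optimal split: 3 + 3 + 2 + 2; product 3·3·2·2 = 36.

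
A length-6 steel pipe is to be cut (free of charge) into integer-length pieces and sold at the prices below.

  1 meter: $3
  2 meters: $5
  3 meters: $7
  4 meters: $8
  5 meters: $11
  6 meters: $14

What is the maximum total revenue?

Build R[k] bottom-up: R[k] = max over allowed piece i of (p[i] + R[k−i]).
R[1] = 3
R[2] = 6  (first piece 1, then R[1]=3)
R[3] = 9  (first piece 1, then R[2]=6)
R[4] = 12  (first piece 1, then R[3]=9)
R[5] = 15  (first piece 1, then R[4]=12)
R[6] = 18  (first piece 1, then R[5]=15)
One optimal cutting: 1 + 1 + 1 + 1 + 1 + 1 → $3 + $3 + $3 + $3 + $3 + $3 = $18.

18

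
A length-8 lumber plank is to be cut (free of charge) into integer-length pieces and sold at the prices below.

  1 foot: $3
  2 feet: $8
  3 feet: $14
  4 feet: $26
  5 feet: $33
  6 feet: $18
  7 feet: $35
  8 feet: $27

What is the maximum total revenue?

52

Let best[k] be the best obtainable value from length k. For each k, try every first piece i and keep the best of price[i] + best[k−i].
best[1] = 3
best[2] = 8
best[3] = 14
best[4] = 26
best[5] = 33
best[6] = 36  (first piece 1, then best[5]=33)
best[7] = 41  (first piece 2, then best[5]=33)
best[8] = 52  (first piece 4, then best[4]=26)
One optimal cutting: 4 + 4 → $26 + $26 = $52.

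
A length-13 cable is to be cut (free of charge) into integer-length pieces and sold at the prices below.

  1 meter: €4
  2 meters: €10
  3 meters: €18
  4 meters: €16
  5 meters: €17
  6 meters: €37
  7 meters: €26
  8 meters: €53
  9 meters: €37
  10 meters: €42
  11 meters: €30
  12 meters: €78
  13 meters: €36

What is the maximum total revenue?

Let r[k] be the best obtainable value from length k. For each k, try every first piece i and keep the best of price[i] + r[k−i].
r[1] = 4
r[2] = max(4+4, 10+0) = 10
r[3] = max(4+10, 10+4, 18+0) = 18
r[4] = max(4+18, 10+10, 18+4, 16+0) = 22
r[5] = max(4+22, 10+18, 18+10, 16+4, 17+0) = 28
r[6] = max(4+28, 10+22, 18+18, 16+10, 17+4, 37+0) = 37
r[7] = max(4+37, 10+28, 18+22, …, 37+4, 26+0) = 41
r[8] = max(4+41, 10+37, 18+28, …, 26+4, 53+0) = 53
r[9] = max(4+53, 10+41, 18+37, …, 53+4, 37+0) = 57
r[10] = max(4+57, 10+53, 18+41, …, 37+4, 42+0) = 63
r[11] = max(4+63, 10+57, 18+53, …, 42+4, 30+0) = 71
r[12] = max(4+71, 10+63, 18+57, …, 30+4, 78+0) = 78
r[13] = max(4+78, 10+71, 18+63, …, 78+4, 36+0) = 82
One optimal cutting: 12 + 1 → €78 + €4 = €82.

82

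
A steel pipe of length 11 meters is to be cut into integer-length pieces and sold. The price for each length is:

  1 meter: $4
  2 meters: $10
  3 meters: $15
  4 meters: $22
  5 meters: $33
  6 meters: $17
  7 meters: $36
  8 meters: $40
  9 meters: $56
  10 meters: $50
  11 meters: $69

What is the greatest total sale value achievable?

70

Let R[k] be the best obtainable value from length k. For each k, try every first piece i and keep the best of price[i] + R[k−i].
R[1] = 4
R[2] = 10
R[3] = 15
R[4] = 22
R[5] = 33
R[6] = 37  (first piece 1, then R[5]=33)
R[7] = 43  (first piece 2, then R[5]=33)
R[8] = 48  (first piece 3, then R[5]=33)
R[9] = 56
R[10] = 66  (first piece 5, then R[5]=33)
R[11] = 70  (first piece 1, then R[10]=66)
One optimal cutting: 5 + 5 + 1 → $33 + $33 + $4 = $70.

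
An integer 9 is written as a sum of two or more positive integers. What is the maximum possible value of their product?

Define g[k] = max over 1≤i<k of i · max(k−i, g[k−i]); the inner max lets the remainder stay uncut if that's better.
g[2] = 1*max(1,0) = 1*1 = 1
g[3] = 1*max(2,1) = 1*2 = 2
g[4] = 2*max(2,1) = 2*2 = 4
g[5] = 2*max(3,2) = 2*3 = 6
g[6] = 3*max(3,2) = 3*3 = 9
g[7] = 2*max(5,6) = 2*6 = 12
g[8] = 2*max(6,9) = 2*9 = 18
g[9] = 3*max(6,9) = 3*9 = 27
One optimal split: 3 + 3 + 3; product 3*3*3 = 27.

27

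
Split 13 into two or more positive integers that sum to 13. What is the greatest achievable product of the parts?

Define m[k] = max over 1≤i<k of i · max(k−i, m[k−i]); the inner max lets the remainder stay uncut if that's better.
m[2] = 1*max(1,0) = 1*1 = 1
m[3] = 1*max(2,1) = 1*2 = 2
m[4] = 2*max(2,1) = 2*2 = 4
m[5] = 2*max(3,2) = 2*3 = 6
m[6] = 3*max(3,2) = 3*3 = 9
m[7] = 2*max(5,6) = 2*6 = 12
m[8] = 2*max(6,9) = 2*9 = 18
m[9] = 3*max(6,9) = 3*9 = 27
m[10] = 2*max(8,18) = 2*18 = 36
m[11] = 2*max(9,27) = 2*27 = 54
m[12] = 3*max(9,27) = 3*27 = 81
m[13] = 2*max(11,54) = 2*54 = 108
One optimal split: 3 + 3 + 3 + 2 + 2; product 3*3*3*2*2 = 108.

108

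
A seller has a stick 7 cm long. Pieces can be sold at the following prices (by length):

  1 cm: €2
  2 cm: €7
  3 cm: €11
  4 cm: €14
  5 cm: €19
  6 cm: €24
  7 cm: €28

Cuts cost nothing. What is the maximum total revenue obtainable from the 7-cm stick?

Consider every possible first cut. v[k] is the best of p[i]+v[k−i] over all sellable i≤k.
v[1] = 2
v[2] = max(2+2, 7+0) = 7
v[3] = max(2+7, 7+2, 11+0) = 11
v[4] = max(2+11, 7+7, 11+2, 14+0) = 14
v[5] = max(2+14, 7+11, 11+7, 14+2, 19+0) = 19
v[6] = max(2+19, 7+14, 11+11, 14+7, 19+2, 24+0) = 24
v[7] = max(2+24, 7+19, 11+14, …, 24+2, 28+0) = 28
Best is to sell the whole 7-cm piece uncut for €28.

28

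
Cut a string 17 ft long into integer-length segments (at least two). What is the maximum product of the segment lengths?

Define m[k] = max over 1≤i<k of i · max(k−i, m[k−i]); the inner max lets the remainder stay uncut if that's better.
m[2] = 1×max(1,0) = 1×1 = 1
m[3] = 1×max(2,1) = 1×2 = 2
m[4] = 2×max(2,1) = 2×2 = 4
m[5] = 2×max(3,2) = 2×3 = 6
m[6] = 3×max(3,2) = 3×3 = 9
m[7] = 2×max(5,6) = 2×6 = 12
m[8] = 2×max(6,9) = 2×9 = 18
m[9] = 3×max(6,9) = 3×9 = 27
m[10] = 2×max(8,18) = 2×18 = 36
m[11] = 2×max(9,27) = 2×27 = 54
m[12] = 3×max(9,27) = 3×27 = 81
m[13] = 2×max(11,54) = 2×54 = 108
m[14] = 2×max(12,81) = 2×81 = 162
m[15] = 3×max(12,81) = 3×81 = 243
m[16] = 2×max(14,162) = 2×162 = 324
m[17] = 2×max(15,243) = 2×243 = 486
One optimal split: 3 + 3 + 3 + 3 + 3 + 2; product 3×3×3×3×3×2 = 486.

486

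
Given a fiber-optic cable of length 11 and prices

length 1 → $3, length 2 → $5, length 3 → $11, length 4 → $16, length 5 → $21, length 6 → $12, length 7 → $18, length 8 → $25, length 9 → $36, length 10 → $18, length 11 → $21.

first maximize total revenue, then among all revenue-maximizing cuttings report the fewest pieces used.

Build r[k] bottom-up: r[k] = max over allowed piece i of (p[i] + r[k−i]).
r[1] = 3
r[2] = 6  (first piece 1, then r[1]=3)
r[3] = 11
r[4] = 16
r[5] = 21
r[6] = 24  (first piece 1, then r[5]=21)
r[7] = 27  (first piece 1, then r[6]=24)
r[8] = 32  (first piece 3, then r[5]=21)
r[9] = 37  (first piece 4, then r[5]=21)
r[10] = 42  (first piece 5, then r[5]=21)
r[11] = 45  (first piece 1, then r[10]=42)
Maximum revenue is $45.
Now minimize piece count subject to staying optimal: for each k, pieces[k] = 1 + min over i with p[i]+r[k−i]=r[k] of pieces[k−i].
pieces[8] = 2
pieces[9] = 2
pieces[10] = 2
pieces[11] = 3

3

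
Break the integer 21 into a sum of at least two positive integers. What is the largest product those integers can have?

Let g[k] be the best product for length k (with at least one cut). For each first piece i, the rest contributes max(k−i, g[k−i]).
Small cases: g[2]=1, g[3]=2, g[4]=4, g[5]=6, g[6]=9, g[7]=12, g[8]=18, g[9]=27, g[10]=36, g[11]=54, g[12]=81, g[13]=108.
g[14] = 2×max(12,81) = 2×81 = 162
g[15] = 3×max(12,81) = 3×81 = 243
g[16] = 2×max(14,162) = 2×162 = 324
g[17] = 2×max(15,243) = 2×243 = 486
g[18] = 3×max(15,243) = 3×243 = 729
g[19] = 2×max(17,486) = 2×486 = 972
g[20] = 2×max(18,729) = 2×729 = 1458
g[21] = 3×max(18,729) = 3×729 = 2187
One optimal split: 3 + 3 + 3 + 3 + 3 + 3 + 3; product 3×3×3×3×3×3×3 = 2187.

2187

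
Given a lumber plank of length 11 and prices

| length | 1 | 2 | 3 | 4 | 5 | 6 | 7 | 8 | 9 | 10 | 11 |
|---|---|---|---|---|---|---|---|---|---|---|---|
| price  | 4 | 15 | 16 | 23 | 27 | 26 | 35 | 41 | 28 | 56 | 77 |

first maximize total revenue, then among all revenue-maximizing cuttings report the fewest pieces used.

Build r[k] bottom-up: r[k] = max over allowed piece i of (p[i] + r[k−i]).
r[1] = 4
r[2] = max(4+4, 15+0) = 15
r[3] = max(4+15, 15+4, 16+0) = 19
r[4] = max(4+19, 15+15, 16+4, 23+0) = 30
r[5] = max(4+30, 15+19, 16+15, 23+4, 27+0) = 34
r[6] = max(4+34, 15+30, 16+19, 23+15, 27+4, 26+0) = 45
r[7] = max(4+45, 15+34, 16+30, …, 26+4, 35+0) = 49
r[8] = max(4+49, 15+45, 16+34, …, 35+4, 41+0) = 60
r[9] = max(4+60, 15+49, 16+45, …, 41+4, 28+0) = 64
r[10] = max(4+64, 15+60, 16+49, …, 28+4, 56+0) = 75
r[11] = max(4+75, 15+64, 16+60, …, 56+4, 77+0) = 79
Maximum revenue is $79.
Now minimize piece count subject to staying optimal: for each k, pieces[k] = 1 + min over i with p[i]+r[k−i]=r[k] of pieces[k−i].
pieces[8] = 4
pieces[9] = 5
pieces[10] = 5
pieces[11] = 6

6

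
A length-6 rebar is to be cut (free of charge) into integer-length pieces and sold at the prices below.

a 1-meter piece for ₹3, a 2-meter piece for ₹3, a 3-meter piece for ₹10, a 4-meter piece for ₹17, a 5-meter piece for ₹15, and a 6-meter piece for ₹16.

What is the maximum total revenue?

Let v[k] be the best obtainable value from length k. For each k, try every first piece i and keep the best of price[i] + v[k−i].
v[1] = 3
v[2] = 6  (first piece 1, then v[1]=3)
v[3] = 10
v[4] = 17
v[5] = 20  (first piece 1, then v[4]=17)
v[6] = 23  (first piece 1, then v[5]=20)
One optimal cutting: 4 + 1 + 1 → ₹17 + ₹3 + ₹3 = ₹23.

23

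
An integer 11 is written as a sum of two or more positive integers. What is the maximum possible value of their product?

54

Fill m[k] for k=2..11: at each k try every first piece i and multiply by the better of (k−i) uncut or m[k−i].
m[2] = 1×max(1,0) = 1×1 = 1
m[3] = max(1×2, 2×1) = 2
m[4] = max(1×3, 2×2, 3×1) = 4
m[5] = max(1×4, 2×3, 3×2, 4×1) = 6
m[6] = max(1×6, 2×4, 3×3, 4×2, 5×1) = 9
m[7] = max(1×9, 2×6, 3×4, 4×3, 5×2, 6×1) = 12
m[8] = max(1×12, 2×9, 3×6, …, 6×2, 7×1) = 18
m[9] = max(1×18, 2×12, 3×9, …, 7×2, 8×1) = 27
m[10] = max(1×27, 2×18, 3×12, …, 8×2, 9×1) = 36
m[11] = max(1×36, 2×27, 3×18, …, 9×2, 10×1) = 54
One optimal split: 3 + 3 + 3 + 2; product 3×3×3×2 = 54.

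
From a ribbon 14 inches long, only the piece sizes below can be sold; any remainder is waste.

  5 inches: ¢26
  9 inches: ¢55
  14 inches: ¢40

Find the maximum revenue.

Let r[k] be the best obtainable value from length k. For each k, try every first piece i and keep the best of price[i] + r[k−i].
r[1] = 0
r[2] = 0
r[3] = 0
r[4] = 0
r[5] = 26
r[6] = 26
r[7] = 26
r[8] = 26
r[9] = 55
r[10] = 55
r[11] = 55
r[12] = 55
r[13] = 55
r[14] = 81  (first piece 5, then r[9]=55)
One optimal cutting: 9 + 5 → ¢81.

81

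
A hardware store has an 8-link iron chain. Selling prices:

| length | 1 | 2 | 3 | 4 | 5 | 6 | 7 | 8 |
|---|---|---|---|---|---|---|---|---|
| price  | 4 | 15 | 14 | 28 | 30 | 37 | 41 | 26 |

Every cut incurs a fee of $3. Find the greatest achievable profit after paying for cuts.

Let net[k] be the best obtainable value from length k. For each k, try every first piece i and keep the best of price[i] + net[k−i] minus the 3 cut fee when i<k.
net[1] = 4
net[2] = 15
net[3] = 16  (first piece 1, then net[2]=15)
net[4] = 28
net[5] = 30
net[6] = 40  (first piece 2, then net[4]=28)
net[7] = 42  (first piece 2, then net[5]=30)
net[8] = 53  (first piece 4, then net[4]=28)
One optimal plan: pieces 4 + 4 (1 cut) → $56 − $3 = $53.

53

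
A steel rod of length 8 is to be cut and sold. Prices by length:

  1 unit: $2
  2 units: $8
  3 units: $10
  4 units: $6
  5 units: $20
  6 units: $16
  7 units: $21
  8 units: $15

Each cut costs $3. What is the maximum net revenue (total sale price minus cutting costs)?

Build v[k] bottom-up: v[k] = max over allowed piece i of (p[i] + v[k−i]) − 3 per cut.
v[1] = 2
v[2] = 8
v[3] = 10
v[4] = 13  (first piece 2, then v[2]=8)
v[5] = 20
v[6] = 19  (first piece 1, then v[5]=20)
v[7] = 25  (first piece 2, then v[5]=20)
v[8] = 27  (first piece 3, then v[5]=20)
One optimal plan: pieces 5 + 3 (1 cut) → $30 − $3 = $27.

27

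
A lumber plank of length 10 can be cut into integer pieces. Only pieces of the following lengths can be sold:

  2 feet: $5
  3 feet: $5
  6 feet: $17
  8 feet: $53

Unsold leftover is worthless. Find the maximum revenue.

Build best[k] bottom-up: best[k] = max over allowed piece i of (p[i] + best[k−i]).
best[1] = 0
best[2] = 5
best[3] = 5
best[4] = 10  (first piece 2, then best[2]=5)
best[5] = 10
best[6] = 17
best[7] = 17
best[8] = 53
best[9] = 53
best[10] = 58  (first piece 2, then best[8]=53)
One optimal cutting: 8 + 2 → $58.

58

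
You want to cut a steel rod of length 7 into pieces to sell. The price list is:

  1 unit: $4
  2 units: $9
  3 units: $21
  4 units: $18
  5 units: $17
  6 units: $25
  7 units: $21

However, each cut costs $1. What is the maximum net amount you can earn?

44

Let r[k] be the best obtainable value from length k. For each k, try every first piece i and keep the best of price[i] + r[k−i] minus the 1 cut fee when i<k.
r[1] = 4
r[2] = max(4+4-1, 9+0) = 9
r[3] = max(4+9-1, 9+4-1, 21+0) = 21
r[4] = max(4+21-1, 9+9-1, 21+4-1, 18+0) = 24
r[5] = max(4+24-1, 9+21-1, 21+9-1, 18+4-1, 17+0) = 29
r[6] = max(4+29-1, 9+24-1, 21+21-1, 18+9-1, 17+4-1, 25+0) = 41
r[7] = max(4+41-1, 9+29-1, 21+24-1, …, 25+4-1, 21+0) = 44
One optimal plan: pieces 3 + 3 + 1 (2 cuts) → $46 − $2 = $44.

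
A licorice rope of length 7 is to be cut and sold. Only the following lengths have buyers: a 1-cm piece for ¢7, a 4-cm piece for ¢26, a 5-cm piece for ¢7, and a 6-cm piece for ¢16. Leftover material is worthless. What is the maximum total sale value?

Consider every possible first cut. r[k] is the best of p[i]+r[k−i] over all sellable i≤k.
r[1] = 7
r[2] = 14  (first piece 1, then r[1]=7)
r[3] = 21  (first piece 1, then r[2]=14)
r[4] = max(7+21, 26+0) = 28
r[5] = max(7+28, 26+7, 7+0) = 35
r[6] = max(7+35, 26+14, 7+7, 16+0) = 42
r[7] = max(7+42, 26+21, 7+14, 16+7) = 49
One optimal cutting: 1 + 1 + 1 + 1 + 1 + 1 + 1 → ¢49.

49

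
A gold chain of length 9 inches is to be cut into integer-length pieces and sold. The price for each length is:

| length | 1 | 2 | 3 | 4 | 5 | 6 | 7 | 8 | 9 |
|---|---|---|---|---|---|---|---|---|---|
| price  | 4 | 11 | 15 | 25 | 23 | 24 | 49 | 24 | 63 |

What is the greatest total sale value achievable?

63

Build R[k] bottom-up: R[k] = max over allowed piece i of (p[i] + R[k−i]).
R[1] = 4
R[2] = max(4+4, 11+0) = 11
R[3] = max(4+11, 11+4, 15+0) = 15
R[4] = max(4+15, 11+11, 15+4, 25+0) = 25
R[5] = max(4+25, 11+15, 15+11, 25+4, 23+0) = 29
R[6] = max(4+29, 11+25, 15+15, 25+11, 23+4, 24+0) = 36
R[7] = max(4+36, 11+29, 15+25, …, 24+4, 49+0) = 49
R[8] = max(4+49, 11+36, 15+29, …, 49+4, 24+0) = 53
R[9] = max(4+53, 11+49, 15+36, …, 24+4, 63+0) = 63
Best is to sell the whole 9-inch piece uncut for $63.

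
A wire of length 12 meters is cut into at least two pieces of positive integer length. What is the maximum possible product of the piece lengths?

Fill f[k] for k=2..12: at each k try every first piece i and multiply by the better of (k−i) uncut or f[k−i].
Small cases: f[2]=1, f[3]=2, f[4]=4, f[5]=6.
f[6] = 3·max(3,2) = 3·3 = 9
f[7] = 2·max(5,6) = 2·6 = 12
f[8] = 2·max(6,9) = 2·9 = 18
f[9] = 3·max(6,9) = 3·9 = 27
f[10] = 2·max(8,18) = 2·18 = 36
f[11] = 2·max(9,27) = 2·27 = 54
f[12] = 3·max(9,27) = 3·27 = 81
One optimal split: 3 + 3 + 3 + 3; product 3·3·3·3 = 81.

81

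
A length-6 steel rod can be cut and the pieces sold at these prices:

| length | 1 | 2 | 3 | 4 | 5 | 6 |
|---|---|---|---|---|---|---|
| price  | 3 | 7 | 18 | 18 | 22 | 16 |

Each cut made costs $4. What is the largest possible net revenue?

32

Let net[k] be the best obtainable value from length k. For each k, try every first piece i and keep the best of price[i] + net[k−i] minus the 4 cut fee when i<k.
net[1] = 3
net[2] = max(3+3-4, 7+0) = 7
net[3] = max(3+7-4, 7+3-4, 18+0) = 18
net[4] = max(3+18-4, 7+7-4, 18+3-4, 18+0) = 18
net[5] = max(3+18-4, 7+18-4, 18+7-4, 18+3-4, 22+0) = 22
net[6] = max(3+22-4, 7+18-4, 18+18-4, 18+7-4, 22+3-4, 16+0) = 32
One optimal plan: pieces 3 + 3 (1 cut) → $36 − $4 = $32.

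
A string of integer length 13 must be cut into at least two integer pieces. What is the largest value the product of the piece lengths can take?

Let P[k] be the best product for length k (with at least one cut). For each first piece i, the rest contributes max(k−i, P[k−i]).
Small cases: P[2]=1, P[3]=2, P[4]=4, P[5]=6, P[6]=9, P[7]=12.
P[8] = 2·max(6,9) = 2·9 = 18
P[9] = 3·max(6,9) = 3·9 = 27
P[10] = 2·max(8,18) = 2·18 = 36
P[11] = 2·max(9,27) = 2·27 = 54
P[12] = 3·max(9,27) = 3·27 = 81
P[13] = 2·max(11,54) = 2·54 = 108
One optimal split: 3 + 3 + 3 + 2 + 2; product 3·3·3·2·2 = 108.

108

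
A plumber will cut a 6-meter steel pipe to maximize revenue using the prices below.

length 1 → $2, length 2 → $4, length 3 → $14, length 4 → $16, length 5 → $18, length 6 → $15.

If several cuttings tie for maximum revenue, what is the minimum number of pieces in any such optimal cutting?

2

Let r[k] be the best obtainable value from length k. For each k, try every first piece i and keep the best of price[i] + r[k−i].
r[1] = 2
r[2] = max(2+2, 4+0) = 4
r[3] = max(2+4, 4+2, 14+0) = 14
r[4] = max(2+14, 4+4, 14+2, 16+0) = 16
r[5] = max(2+16, 4+14, 14+4, 16+2, 18+0) = 18
r[6] = max(2+18, 4+16, 14+14, 16+4, 18+2, 15+0) = 28
Maximum revenue is $28.
Now minimize piece count subject to staying optimal: for each k, pieces[k] = 1 + min over i with p[i]+r[k−i]=r[k] of pieces[k−i].
pieces[3] = 1
pieces[4] = 1
pieces[5] = 1
pieces[6] = 2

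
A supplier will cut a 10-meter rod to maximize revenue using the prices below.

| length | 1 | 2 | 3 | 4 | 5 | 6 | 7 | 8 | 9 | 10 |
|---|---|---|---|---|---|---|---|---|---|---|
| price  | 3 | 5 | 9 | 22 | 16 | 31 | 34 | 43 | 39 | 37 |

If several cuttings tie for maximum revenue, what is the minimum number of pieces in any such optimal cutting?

Build r[k] bottom-up: r[k] = max over allowed piece i of (p[i] + r[k−i]).
r[1] = 3
r[2] = max(3+3, 5+0) = 6
r[3] = max(3+6, 5+3, 9+0) = 9
r[4] = max(3+9, 5+6, 9+3, 22+0) = 22
r[5] = max(3+22, 5+9, 9+6, 22+3, 16+0) = 25
r[6] = max(3+25, 5+22, 9+9, 22+6, 16+3, 31+0) = 31
r[7] = max(3+31, 5+25, 9+22, …, 31+3, 34+0) = 34
r[8] = max(3+34, 5+31, 9+25, …, 34+3, 43+0) = 44
r[9] = max(3+44, 5+34, 9+31, …, 43+3, 39+0) = 47
r[10] = max(3+47, 5+44, 9+34, …, 39+3, 37+0) = 53
Maximum revenue is €53.
Now minimize piece count subject to staying optimal: for each k, pieces[k] = 1 + min over i with p[i]+r[k−i]=r[k] of pieces[k−i].
pieces[7] = 1
pieces[8] = 2
pieces[9] = 3
pieces[10] = 2

2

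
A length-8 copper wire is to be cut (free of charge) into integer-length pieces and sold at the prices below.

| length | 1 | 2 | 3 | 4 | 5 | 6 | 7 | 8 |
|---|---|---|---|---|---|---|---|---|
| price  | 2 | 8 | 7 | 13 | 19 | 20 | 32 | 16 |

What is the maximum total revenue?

Consider every possible first cut. best[k] is the best of p[i]+best[k−i] over all sellable i≤k.
best[1] = 2
best[2] = 8
best[3] = 10  (first piece 1, then best[2]=8)
best[4] = 16  (first piece 2, then best[2]=8)
best[5] = 19
best[6] = 24  (first piece 2, then best[4]=16)
best[7] = 32
best[8] = 34  (first piece 1, then best[7]=32)
One optimal cutting: 7 + 1 → €32 + €2 = €34.

34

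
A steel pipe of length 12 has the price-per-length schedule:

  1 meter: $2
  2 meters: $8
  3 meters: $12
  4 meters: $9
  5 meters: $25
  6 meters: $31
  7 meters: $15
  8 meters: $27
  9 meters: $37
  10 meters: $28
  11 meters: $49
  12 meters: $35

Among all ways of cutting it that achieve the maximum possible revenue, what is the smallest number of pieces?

Build r[k] bottom-up: r[k] = max over allowed piece i of (p[i] + r[k−i]).
r[1] = 2
r[2] = max(2+2, 8+0) = 8
r[3] = max(2+8, 8+2, 12+0) = 12
r[4] = max(2+12, 8+8, 12+2, 9+0) = 16
r[5] = max(2+16, 8+12, 12+8, 9+2, 25+0) = 25
r[6] = max(2+25, 8+16, 12+12, 9+8, 25+2, 31+0) = 31
r[7] = max(2+31, 8+25, 12+16, …, 31+2, 15+0) = 33
r[8] = max(2+33, 8+31, 12+25, …, 15+2, 27+0) = 39
r[9] = max(2+39, 8+33, 12+31, …, 27+2, 37+0) = 43
r[10] = max(2+43, 8+39, 12+33, …, 37+2, 28+0) = 50
r[11] = max(2+50, 8+43, 12+39, …, 28+2, 49+0) = 56
r[12] = max(2+56, 8+50, 12+43, …, 49+2, 35+0) = 62
Maximum revenue is $62.
Now minimize piece count subject to staying optimal: for each k, pieces[k] = 1 + min over i with p[i]+r[k−i]=r[k] of pieces[k−i].
pieces[9] = 2
pieces[10] = 2
pieces[11] = 2
pieces[12] = 2

2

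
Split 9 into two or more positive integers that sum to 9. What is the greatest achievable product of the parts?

Fill prod[k] for k=2..9: at each k try every first piece i and multiply by the better of (k−i) uncut or prod[k−i].
prod[2] = 1*max(1,0) = 1*1 = 1
prod[3] = 1*max(2,1) = 1*2 = 2
prod[4] = 2*max(2,1) = 2*2 = 4
prod[5] = 2*max(3,2) = 2*3 = 6
prod[6] = 3*max(3,2) = 3*3 = 9
prod[7] = 2*max(5,6) = 2*6 = 12
prod[8] = 2*max(6,9) = 2*9 = 18
prod[9] = 3*max(6,9) = 3*9 = 27
One optimal split: 3 + 3 + 3; product 3*3*3 = 27.

27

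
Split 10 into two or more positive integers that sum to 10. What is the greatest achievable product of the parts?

Fill P[k] for k=2..10: at each k try every first piece i and multiply by the better of (k−i) uncut or P[k−i].
Small cases: P[2]=1.
P[3] = 1·max(2,1) = 1·2 = 2
P[4] = 2·max(2,1) = 2·2 = 4
P[5] = 2·max(3,2) = 2·3 = 6
P[6] = 3·max(3,2) = 3·3 = 9
P[7] = 2·max(5,6) = 2·6 = 12
P[8] = 2·max(6,9) = 2·9 = 18
P[9] = 3·max(6,9) = 3·9 = 27
P[10] = 2·max(8,18) = 2·18 = 36
One optimal split: 3 + 3 + 2 + 2; product 3·3·2·2 = 36.

36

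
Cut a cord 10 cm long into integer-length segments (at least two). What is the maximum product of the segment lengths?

36

Let m[k] be the best product for length k (with at least one cut). For each first piece i, the rest contributes max(k−i, m[k−i]).
Small cases: m[2]=1, m[3]=2, m[4]=4, m[5]=6.
m[6] = max(1*6, 2*4, 3*3, 4*2, 5*1) = 9
m[7] = max(1*9, 2*6, 3*4, 4*3, 5*2, 6*1) = 12
m[8] = max(1*12, 2*9, 3*6, …, 6*2, 7*1) = 18
m[9] = max(1*18, 2*12, 3*9, …, 7*2, 8*1) = 27
m[10] = max(1*27, 2*18, 3*12, …, 8*2, 9*1) = 36
One optimal split: 3 + 3 + 2 + 2; product 3*3*2*2 = 36.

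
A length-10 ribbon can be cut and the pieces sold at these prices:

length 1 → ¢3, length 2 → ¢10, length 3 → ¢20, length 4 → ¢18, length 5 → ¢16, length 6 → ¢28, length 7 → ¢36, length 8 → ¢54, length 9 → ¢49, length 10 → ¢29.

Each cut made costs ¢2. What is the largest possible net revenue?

62

Build r[k] bottom-up: r[k] = max over allowed piece i of (p[i] + r[k−i]) − 2 per cut.
r[1] = 3
r[2] = max(3+3-2, 10+0) = 10
r[3] = max(3+10-2, 10+3-2, 20+0) = 20
r[4] = max(3+20-2, 10+10-2, 20+3-2, 18+0) = 21
r[5] = max(3+21-2, 10+20-2, 20+10-2, 18+3-2, 16+0) = 28
r[6] = max(3+28-2, 10+21-2, 20+20-2, 18+10-2, 16+3-2, 28+0) = 38
r[7] = max(3+38-2, 10+28-2, 20+21-2, …, 28+3-2, 36+0) = 39
r[8] = max(3+39-2, 10+38-2, 20+28-2, …, 36+3-2, 54+0) = 54
r[9] = max(3+54-2, 10+39-2, 20+38-2, …, 54+3-2, 49+0) = 56
r[10] = max(3+56-2, 10+54-2, 20+39-2, …, 49+3-2, 29+0) = 62
One optimal plan: pieces 8 + 2 (1 cut) → ¢64 − ¢2 = ¢62.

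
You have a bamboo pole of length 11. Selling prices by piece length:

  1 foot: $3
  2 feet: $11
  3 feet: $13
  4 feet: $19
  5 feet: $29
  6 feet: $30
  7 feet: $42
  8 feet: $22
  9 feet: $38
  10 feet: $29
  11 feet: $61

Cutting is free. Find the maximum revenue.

64

Let v[k] be the best obtainable value from length k. For each k, try every first piece i and keep the best of price[i] + v[k−i].
v[1] = 3
v[2] = max(3+3, 11+0) = 11
v[3] = max(3+11, 11+3, 13+0) = 14
v[4] = max(3+14, 11+11, 13+3, 19+0) = 22
v[5] = max(3+22, 11+14, 13+11, 19+3, 29+0) = 29
v[6] = max(3+29, 11+22, 13+14, 19+11, 29+3, 30+0) = 33
v[7] = max(3+33, 11+29, 13+22, …, 30+3, 42+0) = 42
v[8] = max(3+42, 11+33, 13+29, …, 42+3, 22+0) = 45
v[9] = max(3+45, 11+42, 13+33, …, 22+3, 38+0) = 53
v[10] = max(3+53, 11+45, 13+42, …, 38+3, 29+0) = 58
v[11] = max(3+58, 11+53, 13+45, …, 29+3, 61+0) = 64
One optimal cutting: 7 + 2 + 2 → $42 + $11 + $11 = $64.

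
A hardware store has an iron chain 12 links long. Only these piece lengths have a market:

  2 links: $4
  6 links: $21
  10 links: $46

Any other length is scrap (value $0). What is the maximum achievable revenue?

50

Consider every possible first cut. r[k] is the best of p[i]+r[k−i] over all sellable i≤k.
r[1] = 0
r[2] = 4
r[3] = 4
r[4] = 8  (first piece 2, then r[2]=4)
r[5] = 8
r[6] = 21
r[7] = 21
r[8] = 25  (first piece 2, then r[6]=21)
r[9] = 25
r[10] = 46
r[11] = 46
r[12] = 50  (first piece 2, then r[10]=46)
One optimal cutting: 10 + 2 → $50.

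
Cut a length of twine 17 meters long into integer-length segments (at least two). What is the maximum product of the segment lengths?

486

Fill P[k] for k=2..17: at each k try every first piece i and multiply by the better of (k−i) uncut or P[k−i].
Small cases: P[2]=1, P[3]=2, P[4]=4, P[5]=6, P[6]=9, P[7]=12, P[8]=18, P[9]=27, P[10]=36, P[11]=54.
P[12] = 3×max(9,27) = 3×27 = 81
P[13] = 2×max(11,54) = 2×54 = 108
P[14] = 2×max(12,81) = 2×81 = 162
P[15] = 3×max(12,81) = 3×81 = 243
P[16] = 2×max(14,162) = 2×162 = 324
P[17] = 2×max(15,243) = 2×243 = 486
One optimal split: 3 + 3 + 3 + 3 + 3 + 2; product 3×3×3×3×3×2 = 486.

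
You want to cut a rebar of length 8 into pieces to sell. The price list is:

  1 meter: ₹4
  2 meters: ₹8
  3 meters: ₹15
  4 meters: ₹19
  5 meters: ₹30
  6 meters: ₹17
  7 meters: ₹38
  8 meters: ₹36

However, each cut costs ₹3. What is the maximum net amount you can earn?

Build r[k] bottom-up: r[k] = max over allowed piece i of (p[i] + r[k−i]) − 3 per cut.
r[1] = 4
r[2] = max(4+4-3, 8+0) = 8
r[3] = max(4+8-3, 8+4-3, 15+0) = 15
r[4] = max(4+15-3, 8+8-3, 15+4-3, 19+0) = 19
r[5] = max(4+19-3, 8+15-3, 15+8-3, 19+4-3, 30+0) = 30
r[6] = max(4+30-3, 8+19-3, 15+15-3, 19+8-3, 30+4-3, 17+0) = 31
r[7] = max(4+31-3, 8+30-3, 15+19-3, …, 17+4-3, 38+0) = 38
r[8] = max(4+38-3, 8+31-3, 15+30-3, …, 38+4-3, 36+0) = 42
One optimal plan: pieces 5 + 3 (1 cut) → ₹45 − ₹3 = ₹42.

42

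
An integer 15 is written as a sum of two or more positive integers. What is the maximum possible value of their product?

243

Let m[k] be the best product for length k (with at least one cut). For each first piece i, the rest contributes max(k−i, m[k−i]).
Small cases: m[2]=1, m[3]=2, m[4]=4, m[5]=6, m[6]=9, m[7]=12, m[8]=18.
m[9] = 3·max(6,9) = 3·9 = 27
m[10] = 2·max(8,18) = 2·18 = 36
m[11] = 2·max(9,27) = 2·27 = 54
m[12] = 3·max(9,27) = 3·27 = 81
m[13] = 2·max(11,54) = 2·54 = 108
m[14] = 2·max(12,81) = 2·81 = 162
m[15] = 3·max(12,81) = 3·81 = 243
One optimal split: 3 + 3 + 3 + 3 + 3; product 3·3·3·3·3 = 243.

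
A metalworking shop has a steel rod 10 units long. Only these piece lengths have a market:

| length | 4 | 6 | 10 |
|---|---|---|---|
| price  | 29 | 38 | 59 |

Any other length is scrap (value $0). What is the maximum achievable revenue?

67

Consider every possible first cut. f[k] is the best of p[i]+f[k−i] over all sellable i≤k.
f[1] = 0
f[2] = 0
f[3] = 0
f[4] = 29
f[5] = 29
f[6] = max(29+0, 38+0) = 38
f[7] = max(29+0, 38+0) = 38
f[8] = max(29+29, 38+0) = 58
f[9] = max(29+29, 38+0) = 58
f[10] = max(29+38, 38+29, 59+0) = 67
One optimal cutting: 6 + 4 → $67.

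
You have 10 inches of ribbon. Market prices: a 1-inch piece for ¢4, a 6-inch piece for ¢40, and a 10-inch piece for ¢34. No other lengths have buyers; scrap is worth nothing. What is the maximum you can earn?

Build f[k] bottom-up: f[k] = max over allowed piece i of (p[i] + f[k−i]).
f[1] = 4
f[2] = 8  (first piece 1, then f[1]=4)
f[3] = 12  (first piece 1, then f[2]=8)
f[4] = 16  (first piece 1, then f[3]=12)
f[5] = 20  (first piece 1, then f[4]=16)
f[6] = max(4+20, 40+0) = 40
f[7] = max(4+40, 40+4) = 44
f[8] = max(4+44, 40+8) = 48
f[9] = max(4+48, 40+12) = 52
f[10] = max(4+52, 40+16, 34+0) = 56
One optimal cutting: 6 + 1 + 1 + 1 + 1 → ¢56.

56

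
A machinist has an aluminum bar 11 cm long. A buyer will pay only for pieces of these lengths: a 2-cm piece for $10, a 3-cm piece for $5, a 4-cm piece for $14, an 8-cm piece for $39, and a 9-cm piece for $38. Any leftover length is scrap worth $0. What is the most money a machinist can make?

Let best[k] be the best obtainable value from length k. For each k, try every first piece i and keep the best of price[i] + best[k−i].
best[1] = 0
best[2] = 10
best[3] = 10
best[4] = 20  (first piece 2, then best[2]=10)
best[5] = 20
best[6] = 30  (first piece 2, then best[4]=20)
best[7] = 30
best[8] = 40  (first piece 2, then best[6]=30)
best[9] = 40
best[10] = 50  (first piece 2, then best[8]=40)
best[11] = 50
One optimal cutting: pieces 2 + 2 + 2 + 2 + 2 with 1 cm of scrap → $50.

50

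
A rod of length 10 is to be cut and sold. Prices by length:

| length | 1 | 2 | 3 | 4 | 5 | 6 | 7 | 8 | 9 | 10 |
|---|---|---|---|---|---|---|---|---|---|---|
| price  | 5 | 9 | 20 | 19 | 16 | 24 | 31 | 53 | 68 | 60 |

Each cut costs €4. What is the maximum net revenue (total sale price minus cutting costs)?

69

Let net[k] be the best obtainable value from length k. For each k, try every first piece i and keep the best of price[i] + net[k−i] minus the 4 cut fee when i<k.
net[1] = 5
net[2] = max(5+5-4, 9+0) = 9
net[3] = max(5+9-4, 9+5-4, 20+0) = 20
net[4] = max(5+20-4, 9+9-4, 20+5-4, 19+0) = 21
net[5] = max(5+21-4, 9+20-4, 20+9-4, 19+5-4, 16+0) = 25
net[6] = max(5+25-4, 9+21-4, 20+20-4, 19+9-4, 16+5-4, 24+0) = 36
net[7] = max(5+36-4, 9+25-4, 20+21-4, …, 24+5-4, 31+0) = 37
net[8] = max(5+37-4, 9+36-4, 20+25-4, …, 31+5-4, 53+0) = 53
net[9] = max(5+53-4, 9+37-4, 20+36-4, …, 53+5-4, 68+0) = 68
net[10] = max(5+68-4, 9+53-4, 20+37-4, …, 68+5-4, 60+0) = 69
One optimal plan: pieces 9 + 1 (1 cut) → €73 − €4 = €69.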